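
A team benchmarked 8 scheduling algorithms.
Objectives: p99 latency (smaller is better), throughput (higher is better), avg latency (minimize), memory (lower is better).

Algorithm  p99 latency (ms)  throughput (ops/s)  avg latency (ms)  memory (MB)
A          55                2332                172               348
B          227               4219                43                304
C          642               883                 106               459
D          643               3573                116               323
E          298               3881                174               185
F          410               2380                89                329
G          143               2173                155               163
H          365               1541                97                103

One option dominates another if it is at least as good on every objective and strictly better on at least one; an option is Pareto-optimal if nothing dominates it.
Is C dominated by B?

B vs C: p99 latency 227≤642, throughput 4219≥883, avg latency 43≤106, memory 304≤459 — B is at least as good on every objective with at least one strict improvement.

Yes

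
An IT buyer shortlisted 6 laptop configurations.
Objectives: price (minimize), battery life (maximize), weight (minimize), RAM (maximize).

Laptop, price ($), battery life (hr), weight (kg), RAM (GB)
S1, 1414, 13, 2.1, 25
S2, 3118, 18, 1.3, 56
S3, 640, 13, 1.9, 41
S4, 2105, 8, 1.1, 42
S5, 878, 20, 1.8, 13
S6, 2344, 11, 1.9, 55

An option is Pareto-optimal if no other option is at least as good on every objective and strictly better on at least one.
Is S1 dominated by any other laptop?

Yes

S3 vs S1: price 640≤1414, battery life 13≥13, weight 1.9≤2.1, RAM 41≥25 — S3 is at least as good on every objective and strictly better on at least one, so S3 dominates S1.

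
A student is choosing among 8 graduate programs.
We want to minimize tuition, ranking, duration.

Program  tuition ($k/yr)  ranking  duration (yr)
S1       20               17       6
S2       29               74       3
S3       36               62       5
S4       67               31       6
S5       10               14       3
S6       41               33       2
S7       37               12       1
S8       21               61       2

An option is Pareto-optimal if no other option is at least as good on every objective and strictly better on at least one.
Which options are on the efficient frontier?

S5, S7, S8

S1: dominated by S5 (tuition 10≤20, ranking 14≤17, duration 3≤6).
S2: dominated by S5 (tuition 10≤29, ranking 14≤74, duration 3≤3).
S3: dominated by S5 (tuition 10≤36, ranking 14≤62, duration 3≤5).
S4: dominated by S1 (tuition 20≤67, ranking 17≤31, duration 6≤6).
S5: not dominated (best tuition).
S6: dominated by S7 (tuition 37≤41, ranking 12≤33, duration 1≤2).
S7: not dominated (best ranking).
S8: not dominated.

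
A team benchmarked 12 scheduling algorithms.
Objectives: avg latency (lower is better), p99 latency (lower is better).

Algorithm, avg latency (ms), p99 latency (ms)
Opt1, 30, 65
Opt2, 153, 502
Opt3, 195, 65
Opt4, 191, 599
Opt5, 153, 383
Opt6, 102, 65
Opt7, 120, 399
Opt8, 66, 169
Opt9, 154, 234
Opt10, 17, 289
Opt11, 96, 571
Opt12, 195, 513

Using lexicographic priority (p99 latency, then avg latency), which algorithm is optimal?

Opt1

First minimize p99 latency: best is 65, kept {Opt1, Opt3, Opt6}.
Then minimize avg latency: best is 30, kept {Opt1}.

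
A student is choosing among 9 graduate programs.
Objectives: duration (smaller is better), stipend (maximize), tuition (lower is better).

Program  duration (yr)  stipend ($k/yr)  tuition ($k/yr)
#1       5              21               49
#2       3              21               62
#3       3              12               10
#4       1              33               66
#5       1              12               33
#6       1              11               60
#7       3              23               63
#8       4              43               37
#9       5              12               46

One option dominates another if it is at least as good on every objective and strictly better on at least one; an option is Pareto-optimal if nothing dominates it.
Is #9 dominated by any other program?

Yes

#3 vs #9: duration 3≤5, stipend 12≥12, tuition 10≤46 — #3 is at least as good on every objective and strictly better on at least one, so #3 dominates #9.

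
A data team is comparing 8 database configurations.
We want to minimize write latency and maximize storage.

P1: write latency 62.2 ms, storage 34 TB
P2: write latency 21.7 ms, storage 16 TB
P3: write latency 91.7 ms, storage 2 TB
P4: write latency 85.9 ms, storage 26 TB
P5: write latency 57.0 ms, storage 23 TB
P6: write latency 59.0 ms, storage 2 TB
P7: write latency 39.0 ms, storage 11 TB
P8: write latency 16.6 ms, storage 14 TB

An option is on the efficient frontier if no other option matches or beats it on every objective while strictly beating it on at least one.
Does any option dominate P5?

No

P1: worse on write latency (62.2 vs 57.0).
P2: worse on storage (16 vs 23).
P3: worse on write latency (91.7 vs 57.0).
P4: worse on write latency (85.9 vs 57.0).
P6: worse on write latency (59.0 vs 57.0).
P7: worse on storage (11 vs 23).
P8: worse on storage (14 vs 23).
No option is at least as good as P5 on every objective and strictly better on one.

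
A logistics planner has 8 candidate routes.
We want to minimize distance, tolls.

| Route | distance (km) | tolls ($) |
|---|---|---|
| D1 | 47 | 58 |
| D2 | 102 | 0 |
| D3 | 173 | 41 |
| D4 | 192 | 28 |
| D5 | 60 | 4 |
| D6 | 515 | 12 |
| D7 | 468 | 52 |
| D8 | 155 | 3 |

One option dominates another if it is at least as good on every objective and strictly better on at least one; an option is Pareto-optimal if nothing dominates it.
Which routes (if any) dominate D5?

D1: worse on tolls (58 vs 4).
D2: worse on distance (102 vs 60).
D3: worse on distance (173 vs 60).
D4: worse on distance (192 vs 60).
D6: worse on distance (515 vs 60).
D7: worse on distance (468 vs 60).
D8: worse on distance (155 vs 60).
No option dominates D5.

none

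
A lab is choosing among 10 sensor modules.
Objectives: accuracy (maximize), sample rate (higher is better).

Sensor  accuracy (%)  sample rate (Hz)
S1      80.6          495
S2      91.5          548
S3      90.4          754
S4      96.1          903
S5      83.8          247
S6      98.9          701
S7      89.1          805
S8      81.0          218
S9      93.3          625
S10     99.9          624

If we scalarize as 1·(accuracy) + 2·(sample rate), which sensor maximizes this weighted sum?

S4

S1: 1·80.6 + 2·495 = 1070.6
S2: 1·91.5 + 2·548 = 1187.5
S3: 1·90.4 + 2·754 = 1598.4
S4: 1·96.1 + 2·903 = 1902.1
S5: 1·83.8 + 2·247 = 577.8
S6: 1·98.9 + 2·701 = 1500.9
S7: 1·89.1 + 2·805 = 1699.1
S8: 1·81.0 + 2·218 = 517.0
S9: 1·93.3 + 2·625 = 1343.3
S10: 1·99.9 + 2·624 = 1347.9
Highest: S4 at 1902.1.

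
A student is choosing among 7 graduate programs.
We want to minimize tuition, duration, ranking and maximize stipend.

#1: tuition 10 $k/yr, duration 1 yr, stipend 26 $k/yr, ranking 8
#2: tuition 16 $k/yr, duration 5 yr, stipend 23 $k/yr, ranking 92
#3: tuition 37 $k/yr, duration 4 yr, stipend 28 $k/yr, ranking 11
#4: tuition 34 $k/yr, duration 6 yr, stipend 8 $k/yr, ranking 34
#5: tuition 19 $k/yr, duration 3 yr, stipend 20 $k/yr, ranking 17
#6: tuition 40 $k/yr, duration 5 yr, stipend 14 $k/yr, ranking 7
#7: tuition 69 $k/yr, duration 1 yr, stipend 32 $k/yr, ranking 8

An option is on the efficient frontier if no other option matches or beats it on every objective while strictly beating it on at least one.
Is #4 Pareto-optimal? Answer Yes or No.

#1 vs #4: tuition 10≤34, duration 1≤6, stipend 26≥8, ranking 8≤34 — #1 is at least as good on every objective and strictly better on at least one, so #1 dominates #4.

No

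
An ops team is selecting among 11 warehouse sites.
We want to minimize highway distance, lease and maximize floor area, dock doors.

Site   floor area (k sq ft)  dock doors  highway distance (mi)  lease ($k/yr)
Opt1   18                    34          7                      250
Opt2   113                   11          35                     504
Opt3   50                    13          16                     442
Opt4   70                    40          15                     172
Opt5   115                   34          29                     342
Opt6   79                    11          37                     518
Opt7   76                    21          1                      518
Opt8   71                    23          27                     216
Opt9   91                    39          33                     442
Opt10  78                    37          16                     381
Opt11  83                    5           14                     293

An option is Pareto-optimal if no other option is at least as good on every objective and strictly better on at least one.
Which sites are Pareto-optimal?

Opt1, Opt4, Opt5, Opt7, Opt8, Opt9, Opt10, Opt11

Opt1: not dominated.
Opt2: dominated by Opt5 (floor area 115≥113, dock doors 34≥11, highway distance 29≤35, lease 342≤504).
Opt3: dominated by Opt4 (floor area 70≥50, dock doors 40≥13, highway distance 15≤16, lease 172≤442).
Opt4: not dominated (best dock doors).
Opt5: not dominated (best floor area).
Opt6: dominated by Opt2 (floor area 113≥79, dock doors 11≥11, highway distance 35≤37, lease 504≤518).
Opt7: not dominated (best highway distance).
Opt8: not dominated.
Opt9: not dominated.
Opt10: not dominated.
Opt11: not dominated.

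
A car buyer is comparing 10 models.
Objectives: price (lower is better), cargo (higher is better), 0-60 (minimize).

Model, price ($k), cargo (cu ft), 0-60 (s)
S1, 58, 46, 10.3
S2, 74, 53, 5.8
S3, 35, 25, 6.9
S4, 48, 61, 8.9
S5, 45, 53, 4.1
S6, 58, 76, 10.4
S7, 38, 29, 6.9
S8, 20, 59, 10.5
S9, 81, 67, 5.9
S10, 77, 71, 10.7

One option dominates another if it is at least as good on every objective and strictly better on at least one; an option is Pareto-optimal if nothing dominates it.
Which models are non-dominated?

S3, S4, S5, S6, S7, S8, S9

S1: dominated by S4 (price 48≤58, cargo 61≥46, 0-60 8.9≤10.3).
S2: dominated by S5 (price 45≤74, cargo 53≥53, 0-60 4.1≤5.8).
S3: not dominated.
S4: not dominated.
S5: not dominated (best 0-60).
S6: not dominated (best cargo).
S7: not dominated.
S8: not dominated (best price).
S9: not dominated.
S10: dominated by S6 (price 58≤77, cargo 76≥71, 0-60 10.4≤10.7).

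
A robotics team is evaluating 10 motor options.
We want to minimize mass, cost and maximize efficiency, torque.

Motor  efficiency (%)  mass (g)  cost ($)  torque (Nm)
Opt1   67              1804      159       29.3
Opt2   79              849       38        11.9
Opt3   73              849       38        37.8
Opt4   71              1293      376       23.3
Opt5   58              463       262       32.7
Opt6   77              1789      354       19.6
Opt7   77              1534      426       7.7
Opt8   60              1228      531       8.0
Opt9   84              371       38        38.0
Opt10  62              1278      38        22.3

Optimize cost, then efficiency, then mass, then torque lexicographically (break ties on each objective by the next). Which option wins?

First minimize cost: best is 38, kept {Opt2, Opt3, Opt9, Opt10}.
Then maximize efficiency: best is 84, kept {Opt9}.

Opt9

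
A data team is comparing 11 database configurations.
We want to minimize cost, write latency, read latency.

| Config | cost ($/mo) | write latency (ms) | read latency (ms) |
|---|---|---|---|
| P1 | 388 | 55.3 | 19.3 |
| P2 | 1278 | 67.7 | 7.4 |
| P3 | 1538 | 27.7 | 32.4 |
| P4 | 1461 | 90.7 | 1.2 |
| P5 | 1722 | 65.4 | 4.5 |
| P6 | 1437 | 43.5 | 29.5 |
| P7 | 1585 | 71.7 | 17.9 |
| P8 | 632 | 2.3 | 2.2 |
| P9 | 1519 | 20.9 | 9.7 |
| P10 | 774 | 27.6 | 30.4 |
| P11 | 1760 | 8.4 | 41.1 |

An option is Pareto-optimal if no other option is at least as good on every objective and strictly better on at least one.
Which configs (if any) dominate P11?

P8: cost 632≤1760, write latency 2.3≤8.4, read latency 2.2≤41.1 — dominates P11.
Others (P1, P2, P3, P4, P5, P6, P7, P9, P10) are each worse than P11 on at least one objective.

P8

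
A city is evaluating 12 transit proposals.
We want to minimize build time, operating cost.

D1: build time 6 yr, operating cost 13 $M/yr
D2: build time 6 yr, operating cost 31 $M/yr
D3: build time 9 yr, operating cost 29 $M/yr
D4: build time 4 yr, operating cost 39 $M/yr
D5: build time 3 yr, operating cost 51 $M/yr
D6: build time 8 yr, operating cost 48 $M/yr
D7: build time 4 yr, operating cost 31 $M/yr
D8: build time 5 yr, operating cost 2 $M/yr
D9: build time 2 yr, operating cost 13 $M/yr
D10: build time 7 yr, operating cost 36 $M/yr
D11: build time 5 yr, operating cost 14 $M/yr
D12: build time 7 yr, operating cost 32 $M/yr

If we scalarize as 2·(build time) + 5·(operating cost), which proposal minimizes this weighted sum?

D8

D1: 2·6 + 5·13 = 77
D2: 2·6 + 5·31 = 167
D3: 2·9 + 5·29 = 163
D4: 2·4 + 5·39 = 203
D5: 2·3 + 5·51 = 261
D6: 2·8 + 5·48 = 256
D7: 2·4 + 5·31 = 163
D8: 2·5 + 5·2 = 20
D9: 2·2 + 5·13 = 69
D10: 2·7 + 5·36 = 194
D11: 2·5 + 5·14 = 80
D12: 2·7 + 5·32 = 174
Lowest: D8 at 20.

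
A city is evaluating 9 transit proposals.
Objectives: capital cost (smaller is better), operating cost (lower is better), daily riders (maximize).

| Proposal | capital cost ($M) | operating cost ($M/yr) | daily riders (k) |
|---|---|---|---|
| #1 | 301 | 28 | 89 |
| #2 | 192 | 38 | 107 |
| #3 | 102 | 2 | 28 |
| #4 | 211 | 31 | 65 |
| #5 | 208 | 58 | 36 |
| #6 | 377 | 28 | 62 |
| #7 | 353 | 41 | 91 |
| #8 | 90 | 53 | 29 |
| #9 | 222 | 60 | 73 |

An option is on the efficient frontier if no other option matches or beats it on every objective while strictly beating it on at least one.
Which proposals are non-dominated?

#1, #2, #3, #4, #8

#1: not dominated.
#2: not dominated (best daily riders).
#3: not dominated (best operating cost).
#4: not dominated.
#5: dominated by #2 (capital cost 192≤208, operating cost 38≤58, daily riders 107≥36).
#6: dominated by #1 (capital cost 301≤377, operating cost 28≤28, daily riders 89≥62).
#7: dominated by #2 (capital cost 192≤353, operating cost 38≤41, daily riders 107≥91).
#8: not dominated (best capital cost).
#9: dominated by #2 (capital cost 192≤222, operating cost 38≤60, daily riders 107≥73).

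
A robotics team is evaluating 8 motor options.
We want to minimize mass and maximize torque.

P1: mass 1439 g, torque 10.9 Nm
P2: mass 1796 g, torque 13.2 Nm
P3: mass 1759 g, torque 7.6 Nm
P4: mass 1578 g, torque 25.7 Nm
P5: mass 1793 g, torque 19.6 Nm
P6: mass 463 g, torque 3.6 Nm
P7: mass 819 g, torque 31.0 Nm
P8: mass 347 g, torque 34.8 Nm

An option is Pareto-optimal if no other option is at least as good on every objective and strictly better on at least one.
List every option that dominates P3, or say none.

P1: mass 1439≤1759, torque 10.9≥7.6 — dominates P3.
P4: mass 1578≤1759, torque 25.7≥7.6 — dominates P3.
P7: mass 819≤1759, torque 31.0≥7.6 — dominates P3.
P8: mass 347≤1759, torque 34.8≥7.6 — dominates P3.
Others (P2, P5, P6) are each worse than P3 on at least one objective.

P1, P4, P7, P8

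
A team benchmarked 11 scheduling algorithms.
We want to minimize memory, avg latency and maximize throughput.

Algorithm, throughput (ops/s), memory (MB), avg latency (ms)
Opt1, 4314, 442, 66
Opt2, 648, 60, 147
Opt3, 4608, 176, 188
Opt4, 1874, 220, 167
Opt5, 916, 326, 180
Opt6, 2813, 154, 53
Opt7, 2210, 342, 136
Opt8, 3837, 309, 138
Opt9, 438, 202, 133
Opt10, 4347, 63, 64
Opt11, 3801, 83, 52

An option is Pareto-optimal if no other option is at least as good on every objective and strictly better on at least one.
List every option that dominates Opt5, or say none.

Opt4: throughput 1874≥916, memory 220≤326, avg latency 167≤180 — dominates Opt5.
Opt6: throughput 2813≥916, memory 154≤326, avg latency 53≤180 — dominates Opt5.
Opt8: throughput 3837≥916, memory 309≤326, avg latency 138≤180 — dominates Opt5.
Opt10: throughput 4347≥916, memory 63≤326, avg latency 64≤180 — dominates Opt5.
Opt11: throughput 3801≥916, memory 83≤326, avg latency 52≤180 — dominates Opt5.
Others (Opt1, Opt2, Opt3, Opt7, Opt9) are each worse than Opt5 on at least one objective.

Opt4, Opt6, Opt8, Opt10, Opt11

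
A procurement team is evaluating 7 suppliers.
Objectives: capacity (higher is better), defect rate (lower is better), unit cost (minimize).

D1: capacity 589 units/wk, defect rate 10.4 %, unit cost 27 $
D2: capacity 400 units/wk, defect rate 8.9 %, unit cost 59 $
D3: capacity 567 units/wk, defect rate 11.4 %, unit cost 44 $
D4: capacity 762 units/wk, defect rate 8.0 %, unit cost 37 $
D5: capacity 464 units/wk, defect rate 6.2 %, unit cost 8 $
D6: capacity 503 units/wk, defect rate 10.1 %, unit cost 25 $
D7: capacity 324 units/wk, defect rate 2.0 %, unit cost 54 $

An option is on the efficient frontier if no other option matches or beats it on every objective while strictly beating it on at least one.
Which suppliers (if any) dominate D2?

D4: capacity 762≥400, defect rate 8.0≤8.9, unit cost 37≤59 — dominates D2.
D5: capacity 464≥400, defect rate 6.2≤8.9, unit cost 8≤59 — dominates D2.
Others (D1, D3, D6, D7) are each worse than D2 on at least one objective.

D4, D5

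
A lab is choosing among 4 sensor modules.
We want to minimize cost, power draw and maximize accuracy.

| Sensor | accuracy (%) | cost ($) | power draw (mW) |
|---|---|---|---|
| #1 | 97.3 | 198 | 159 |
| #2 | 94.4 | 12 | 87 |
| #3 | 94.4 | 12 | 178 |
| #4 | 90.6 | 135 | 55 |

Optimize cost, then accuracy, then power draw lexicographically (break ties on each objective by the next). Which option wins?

#2

First minimize cost: best is 12, kept {#2, #3}.
Then maximize accuracy: best is 94.4, kept {#2, #3}.
Then minimize power draw: best is 87, kept {#2}.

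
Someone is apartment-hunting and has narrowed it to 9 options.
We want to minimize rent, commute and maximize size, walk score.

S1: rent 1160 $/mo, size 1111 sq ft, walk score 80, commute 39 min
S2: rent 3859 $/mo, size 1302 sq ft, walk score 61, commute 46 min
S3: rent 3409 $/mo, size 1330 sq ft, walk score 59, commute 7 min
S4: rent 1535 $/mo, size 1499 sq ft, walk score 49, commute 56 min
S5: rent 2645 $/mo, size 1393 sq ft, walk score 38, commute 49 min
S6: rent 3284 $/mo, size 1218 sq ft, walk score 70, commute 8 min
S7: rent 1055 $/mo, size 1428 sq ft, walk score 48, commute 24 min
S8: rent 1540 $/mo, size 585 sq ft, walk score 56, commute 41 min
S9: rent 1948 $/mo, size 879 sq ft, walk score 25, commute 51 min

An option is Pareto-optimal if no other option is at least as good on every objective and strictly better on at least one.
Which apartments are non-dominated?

S1, S2, S3, S4, S6, S7

S1: not dominated (best walk score).
S2: not dominated.
S3: not dominated (best commute).
S4: not dominated (best size).
S5: dominated by S7 (rent 1055≤2645, size 1428≥1393, walk score 48≥38, commute 24≤49).
S6: not dominated.
S7: not dominated (best rent).
S8: dominated by S1 (rent 1160≤1540, size 1111≥585, walk score 80≥56, commute 39≤41).
S9: dominated by S1 (rent 1160≤1948, size 1111≥879, walk score 80≥25, commute 39≤51).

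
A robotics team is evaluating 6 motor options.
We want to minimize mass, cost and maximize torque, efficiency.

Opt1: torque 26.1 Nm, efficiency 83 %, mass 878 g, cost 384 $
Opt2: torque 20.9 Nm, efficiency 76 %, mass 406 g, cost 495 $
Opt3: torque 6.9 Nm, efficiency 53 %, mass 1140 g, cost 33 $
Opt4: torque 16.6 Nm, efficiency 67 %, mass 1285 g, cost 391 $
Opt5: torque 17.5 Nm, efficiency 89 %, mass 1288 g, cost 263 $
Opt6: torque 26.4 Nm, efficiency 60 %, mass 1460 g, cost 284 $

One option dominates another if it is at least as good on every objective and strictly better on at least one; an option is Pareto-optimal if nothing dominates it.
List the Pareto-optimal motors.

Opt1: not dominated.
Opt2: not dominated (best mass).
Opt3: not dominated (best cost).
Opt4: dominated by Opt1 (torque 26.1≥16.6, efficiency 83≥67, mass 878≤1285, cost 384≤391).
Opt5: not dominated (best efficiency).
Opt6: not dominated (best torque).

Opt1, Opt2, Opt3, Opt5, Opt6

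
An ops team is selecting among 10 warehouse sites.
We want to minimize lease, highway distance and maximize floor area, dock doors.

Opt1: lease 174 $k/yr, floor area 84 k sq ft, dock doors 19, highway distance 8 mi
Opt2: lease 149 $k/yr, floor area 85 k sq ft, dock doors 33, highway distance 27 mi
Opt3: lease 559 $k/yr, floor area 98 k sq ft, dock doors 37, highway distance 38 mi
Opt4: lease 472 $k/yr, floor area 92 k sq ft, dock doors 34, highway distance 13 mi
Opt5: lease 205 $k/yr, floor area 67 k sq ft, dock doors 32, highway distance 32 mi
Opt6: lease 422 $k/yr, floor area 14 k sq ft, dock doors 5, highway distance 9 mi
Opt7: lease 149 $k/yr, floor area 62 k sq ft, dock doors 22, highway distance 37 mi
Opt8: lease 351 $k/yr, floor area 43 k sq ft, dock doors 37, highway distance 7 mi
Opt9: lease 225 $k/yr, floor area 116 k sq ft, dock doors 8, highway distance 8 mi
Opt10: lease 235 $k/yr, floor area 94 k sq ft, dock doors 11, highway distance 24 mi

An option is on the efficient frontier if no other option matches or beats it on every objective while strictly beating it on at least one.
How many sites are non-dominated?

7

Opt1: not dominated.
Opt2: not dominated.
Opt3: not dominated.
Opt4: not dominated.
Opt5: dominated by Opt2 (lease 149≤205, floor area 85≥67, dock doors 33≥32, highway distance 27≤32).
Opt6: dominated by Opt1 (lease 174≤422, floor area 84≥14, dock doors 19≥5, highway distance 8≤9).
Opt7: dominated by Opt2 (lease 149≤149, floor area 85≥62, dock doors 33≥22, highway distance 27≤37).
Opt8: not dominated (best highway distance).
Opt9: not dominated (best floor area).
Opt10: not dominated.
Pareto-optimal: Opt1, Opt2, Opt3, Opt4, Opt8, Opt9, Opt10 → 7.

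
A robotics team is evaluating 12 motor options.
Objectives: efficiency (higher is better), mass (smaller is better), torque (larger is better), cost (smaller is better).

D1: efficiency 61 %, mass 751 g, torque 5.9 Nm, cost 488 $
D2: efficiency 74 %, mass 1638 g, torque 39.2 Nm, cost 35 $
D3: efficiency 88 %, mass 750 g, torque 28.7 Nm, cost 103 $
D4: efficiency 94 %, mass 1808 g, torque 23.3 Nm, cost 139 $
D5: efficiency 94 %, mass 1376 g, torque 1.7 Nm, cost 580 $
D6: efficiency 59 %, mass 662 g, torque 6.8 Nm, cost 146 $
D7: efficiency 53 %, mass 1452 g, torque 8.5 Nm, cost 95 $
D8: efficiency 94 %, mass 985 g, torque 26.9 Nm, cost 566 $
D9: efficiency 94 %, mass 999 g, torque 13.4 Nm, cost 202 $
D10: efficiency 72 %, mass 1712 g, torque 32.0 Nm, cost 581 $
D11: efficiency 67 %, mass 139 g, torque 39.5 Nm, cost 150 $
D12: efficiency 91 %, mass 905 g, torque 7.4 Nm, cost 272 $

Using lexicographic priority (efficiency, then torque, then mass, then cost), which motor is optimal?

First maximize efficiency: best is 94, kept {D4, D5, D8, D9}.
Then maximize torque: best is 26.9, kept {D8}.

D8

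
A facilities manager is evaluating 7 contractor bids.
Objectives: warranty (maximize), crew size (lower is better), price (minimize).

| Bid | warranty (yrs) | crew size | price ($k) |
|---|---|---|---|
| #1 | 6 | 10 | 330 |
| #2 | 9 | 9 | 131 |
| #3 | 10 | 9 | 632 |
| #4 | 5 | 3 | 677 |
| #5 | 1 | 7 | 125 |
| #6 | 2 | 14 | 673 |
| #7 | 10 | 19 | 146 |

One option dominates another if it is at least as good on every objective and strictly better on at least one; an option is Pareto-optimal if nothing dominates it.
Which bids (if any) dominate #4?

#1: worse on crew size (10 vs 3).
#2: worse on crew size (9 vs 3).
#3: worse on crew size (9 vs 3).
#5: worse on warranty (1 vs 5).
#6: worse on warranty (2 vs 5).
#7: worse on crew size (19 vs 3).
No option dominates #4.

none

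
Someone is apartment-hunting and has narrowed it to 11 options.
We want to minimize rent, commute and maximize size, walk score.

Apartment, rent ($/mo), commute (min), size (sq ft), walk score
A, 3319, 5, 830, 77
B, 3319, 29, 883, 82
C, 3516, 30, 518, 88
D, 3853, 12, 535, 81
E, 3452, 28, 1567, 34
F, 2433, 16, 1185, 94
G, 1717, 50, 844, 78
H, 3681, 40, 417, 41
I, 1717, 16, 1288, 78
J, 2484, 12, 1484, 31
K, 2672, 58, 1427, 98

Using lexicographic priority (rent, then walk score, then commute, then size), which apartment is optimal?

First minimize rent: best is 1717, kept {G, I}.
Then maximize walk score: best is 78, kept {G, I}.
Then minimize commute: best is 16, kept {I}.

I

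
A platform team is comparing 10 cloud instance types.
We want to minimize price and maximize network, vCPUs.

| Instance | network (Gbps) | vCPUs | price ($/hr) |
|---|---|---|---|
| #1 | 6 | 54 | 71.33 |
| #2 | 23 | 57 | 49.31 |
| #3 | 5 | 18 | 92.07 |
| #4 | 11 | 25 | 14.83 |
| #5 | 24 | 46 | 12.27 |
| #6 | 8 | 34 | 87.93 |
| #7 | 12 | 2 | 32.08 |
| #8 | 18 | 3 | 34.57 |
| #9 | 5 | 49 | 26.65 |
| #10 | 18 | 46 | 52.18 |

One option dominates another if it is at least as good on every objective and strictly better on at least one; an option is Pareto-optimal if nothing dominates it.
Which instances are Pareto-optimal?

#1: dominated by #2 (network 23≥6, vCPUs 57≥54, price 49.31≤71.33).
#2: not dominated (best vCPUs).
#3: dominated by #1 (network 6≥5, vCPUs 54≥18, price 71.33≤92.07).
#4: dominated by #5 (network 24≥11, vCPUs 46≥25, price 12.27≤14.83).
#5: not dominated (best network).
#6: dominated by #2 (network 23≥8, vCPUs 57≥34, price 49.31≤87.93).
#7: dominated by #5 (network 24≥12, vCPUs 46≥2, price 12.27≤32.08).
#8: dominated by #5 (network 24≥18, vCPUs 46≥3, price 12.27≤34.57).
#9: not dominated.
#10: dominated by #2 (network 23≥18, vCPUs 57≥46, price 49.31≤52.18).

#2, #5, #9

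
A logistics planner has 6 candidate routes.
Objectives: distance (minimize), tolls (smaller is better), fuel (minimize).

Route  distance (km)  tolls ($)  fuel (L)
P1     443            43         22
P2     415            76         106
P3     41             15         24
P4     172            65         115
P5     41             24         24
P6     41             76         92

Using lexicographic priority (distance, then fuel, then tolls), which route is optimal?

P3

First minimize distance: best is 41, kept {P3, P5, P6}.
Then minimize fuel: best is 24, kept {P3, P5}.
Then minimize tolls: best is 15, kept {P3}.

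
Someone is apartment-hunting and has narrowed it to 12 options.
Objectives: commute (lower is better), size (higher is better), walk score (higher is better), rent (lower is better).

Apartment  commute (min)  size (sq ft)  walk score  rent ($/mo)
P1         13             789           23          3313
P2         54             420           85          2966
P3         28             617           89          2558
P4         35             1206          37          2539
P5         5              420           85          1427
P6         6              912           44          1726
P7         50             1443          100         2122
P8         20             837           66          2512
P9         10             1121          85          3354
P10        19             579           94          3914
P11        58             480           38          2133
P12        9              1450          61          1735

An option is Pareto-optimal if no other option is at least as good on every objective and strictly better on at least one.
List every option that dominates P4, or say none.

P12

P12: commute 9≤35, size 1450≥1206, walk score 61≥37, rent 1735≤2539 — dominates P4.
Others (P1, P2, P3, P5, P6, P7, P8, P9, P10, P11) are each worse than P4 on at least one objective.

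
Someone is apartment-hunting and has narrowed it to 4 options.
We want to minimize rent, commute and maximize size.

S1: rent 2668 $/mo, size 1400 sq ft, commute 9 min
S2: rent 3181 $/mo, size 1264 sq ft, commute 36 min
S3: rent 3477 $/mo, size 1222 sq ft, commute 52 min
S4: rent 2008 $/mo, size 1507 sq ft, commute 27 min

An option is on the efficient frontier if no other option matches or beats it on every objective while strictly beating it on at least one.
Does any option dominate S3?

S1 vs S3: rent 2668≤3477, size 1400≥1222, commute 9≤52 — S1 is at least as good on every objective and strictly better on at least one, so S1 dominates S3.

Yes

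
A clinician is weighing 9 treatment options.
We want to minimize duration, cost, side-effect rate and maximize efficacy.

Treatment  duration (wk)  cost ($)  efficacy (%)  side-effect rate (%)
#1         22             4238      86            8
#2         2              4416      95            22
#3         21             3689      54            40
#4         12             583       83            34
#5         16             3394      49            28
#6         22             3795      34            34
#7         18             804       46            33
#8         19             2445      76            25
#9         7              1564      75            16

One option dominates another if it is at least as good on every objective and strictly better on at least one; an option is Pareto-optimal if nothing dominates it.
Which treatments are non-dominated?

#1: not dominated (best side-effect rate).
#2: not dominated (best duration).
#3: dominated by #4 (duration 12≤21, cost 583≤3689, efficacy 83≥54, side-effect rate 34≤40).
#4: not dominated (best cost).
#5: dominated by #9 (duration 7≤16, cost 1564≤3394, efficacy 75≥49, side-effect rate 16≤28).
#6: dominated by #4 (duration 12≤22, cost 583≤3795, efficacy 83≥34, side-effect rate 34≤34).
#7: not dominated.
#8: not dominated.
#9: not dominated.

#1, #2, #4, #7, #8, #9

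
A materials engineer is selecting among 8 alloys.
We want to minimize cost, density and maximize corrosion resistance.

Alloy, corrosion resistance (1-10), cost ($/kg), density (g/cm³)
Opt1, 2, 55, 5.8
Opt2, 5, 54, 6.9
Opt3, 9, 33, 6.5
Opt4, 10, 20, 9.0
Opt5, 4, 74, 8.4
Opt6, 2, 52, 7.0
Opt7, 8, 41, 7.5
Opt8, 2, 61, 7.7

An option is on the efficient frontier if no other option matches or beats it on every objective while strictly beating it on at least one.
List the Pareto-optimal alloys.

Opt1: not dominated (best density).
Opt2: dominated by Opt3 (corrosion resistance 9≥5, cost 33≤54, density 6.5≤6.9).
Opt3: not dominated.
Opt4: not dominated (best corrosion resistance).
Opt5: dominated by Opt2 (corrosion resistance 5≥4, cost 54≤74, density 6.9≤8.4).
Opt6: dominated by Opt3 (corrosion resistance 9≥2, cost 33≤52, density 6.5≤7.0).
Opt7: dominated by Opt3 (corrosion resistance 9≥8, cost 33≤41, density 6.5≤7.5).
Opt8: dominated by Opt1 (corrosion resistance 2≥2, cost 55≤61, density 5.8≤7.7).

Opt1, Opt3, Opt4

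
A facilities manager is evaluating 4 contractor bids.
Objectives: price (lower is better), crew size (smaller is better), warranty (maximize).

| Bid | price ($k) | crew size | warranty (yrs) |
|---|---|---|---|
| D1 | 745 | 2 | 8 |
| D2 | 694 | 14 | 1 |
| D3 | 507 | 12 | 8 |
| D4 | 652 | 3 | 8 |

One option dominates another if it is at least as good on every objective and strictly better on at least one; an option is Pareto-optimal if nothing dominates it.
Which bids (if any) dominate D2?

D3: price 507≤694, crew size 12≤14, warranty 8≥1 — dominates D2.
D4: price 652≤694, crew size 3≤14, warranty 8≥1 — dominates D2.
Others (D1) are each worse than D2 on at least one objective.

D3, D4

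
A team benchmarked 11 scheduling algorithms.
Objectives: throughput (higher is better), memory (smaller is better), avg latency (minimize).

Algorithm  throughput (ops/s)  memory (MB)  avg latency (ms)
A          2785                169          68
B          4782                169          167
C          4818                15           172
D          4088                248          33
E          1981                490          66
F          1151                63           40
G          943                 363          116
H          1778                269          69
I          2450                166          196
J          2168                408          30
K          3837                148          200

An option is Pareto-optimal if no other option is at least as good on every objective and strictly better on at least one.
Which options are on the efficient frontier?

A: not dominated.
B: not dominated.
C: not dominated (best throughput).
D: not dominated.
E: dominated by D (throughput 4088≥1981, memory 248≤490, avg latency 33≤66).
F: not dominated.
G: dominated by A (throughput 2785≥943, memory 169≤363, avg latency 68≤116).
H: dominated by A (throughput 2785≥1778, memory 169≤269, avg latency 68≤69).
I: dominated by C (throughput 4818≥2450, memory 15≤166, avg latency 172≤196).
J: not dominated (best avg latency).
K: dominated by C (throughput 4818≥3837, memory 15≤148, avg latency 172≤200).

A, B, C, D, F, J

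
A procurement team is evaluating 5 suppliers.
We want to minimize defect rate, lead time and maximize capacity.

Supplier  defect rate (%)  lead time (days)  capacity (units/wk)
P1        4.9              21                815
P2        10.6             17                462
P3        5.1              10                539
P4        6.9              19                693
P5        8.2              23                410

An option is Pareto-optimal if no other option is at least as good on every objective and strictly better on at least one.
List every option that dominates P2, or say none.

P3: defect rate 5.1≤10.6, lead time 10≤17, capacity 539≥462 — dominates P2.
Others (P1, P4, P5) are each worse than P2 on at least one objective.

P3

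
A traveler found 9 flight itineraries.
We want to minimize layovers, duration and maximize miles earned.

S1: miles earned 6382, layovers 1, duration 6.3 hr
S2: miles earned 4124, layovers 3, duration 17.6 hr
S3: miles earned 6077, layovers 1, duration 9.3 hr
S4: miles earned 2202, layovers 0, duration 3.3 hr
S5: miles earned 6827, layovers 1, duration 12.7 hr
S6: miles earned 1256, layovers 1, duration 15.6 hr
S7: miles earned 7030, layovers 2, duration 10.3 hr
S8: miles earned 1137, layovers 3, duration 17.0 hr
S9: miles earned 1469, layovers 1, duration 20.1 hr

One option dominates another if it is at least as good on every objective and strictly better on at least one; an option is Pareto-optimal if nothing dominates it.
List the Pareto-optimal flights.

S1: not dominated.
S2: dominated by S1 (miles earned 6382≥4124, layovers 1≤3, duration 6.3≤17.6).
S3: dominated by S1 (miles earned 6382≥6077, layovers 1≤1, duration 6.3≤9.3).
S4: not dominated (best layovers).
S5: not dominated.
S6: dominated by S1 (miles earned 6382≥1256, layovers 1≤1, duration 6.3≤15.6).
S7: not dominated (best miles earned).
S8: dominated by S1 (miles earned 6382≥1137, layovers 1≤3, duration 6.3≤17.0).
S9: dominated by S1 (miles earned 6382≥1469, layovers 1≤1, duration 6.3≤20.1).

S1, S4, S5, S7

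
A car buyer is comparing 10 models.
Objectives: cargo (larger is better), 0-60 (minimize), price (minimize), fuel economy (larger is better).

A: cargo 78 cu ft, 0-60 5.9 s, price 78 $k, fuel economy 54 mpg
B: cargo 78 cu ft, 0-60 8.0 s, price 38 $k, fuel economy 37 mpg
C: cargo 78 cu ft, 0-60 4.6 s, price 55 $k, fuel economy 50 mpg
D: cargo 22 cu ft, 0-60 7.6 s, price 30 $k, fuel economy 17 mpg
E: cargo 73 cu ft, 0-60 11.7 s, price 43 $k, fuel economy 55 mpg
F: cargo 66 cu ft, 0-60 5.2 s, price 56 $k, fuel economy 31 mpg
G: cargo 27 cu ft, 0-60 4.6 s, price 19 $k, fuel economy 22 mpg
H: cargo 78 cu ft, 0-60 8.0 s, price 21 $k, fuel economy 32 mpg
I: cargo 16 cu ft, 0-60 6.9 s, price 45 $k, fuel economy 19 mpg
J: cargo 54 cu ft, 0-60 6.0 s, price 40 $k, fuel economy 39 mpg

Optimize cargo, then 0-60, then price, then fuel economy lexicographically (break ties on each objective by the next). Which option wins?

C

First maximize cargo: best is 78, kept {A, B, C, H}.
Then minimize 0-60: best is 4.6, kept {C}.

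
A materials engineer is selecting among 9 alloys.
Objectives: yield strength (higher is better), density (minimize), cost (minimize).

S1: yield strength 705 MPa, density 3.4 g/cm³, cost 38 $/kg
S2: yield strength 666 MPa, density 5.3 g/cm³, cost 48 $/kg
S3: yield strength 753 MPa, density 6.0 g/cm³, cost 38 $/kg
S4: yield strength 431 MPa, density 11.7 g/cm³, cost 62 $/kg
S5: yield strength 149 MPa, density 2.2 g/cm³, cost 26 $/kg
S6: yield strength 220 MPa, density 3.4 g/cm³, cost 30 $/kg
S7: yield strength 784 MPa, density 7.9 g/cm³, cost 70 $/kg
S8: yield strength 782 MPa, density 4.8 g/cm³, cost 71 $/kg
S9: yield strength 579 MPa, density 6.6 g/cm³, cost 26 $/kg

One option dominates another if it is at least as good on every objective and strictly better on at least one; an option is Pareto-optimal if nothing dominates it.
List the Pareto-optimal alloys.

S1: not dominated.
S2: dominated by S1 (yield strength 705≥666, density 3.4≤5.3, cost 38≤48).
S3: not dominated.
S4: dominated by S1 (yield strength 705≥431, density 3.4≤11.7, cost 38≤62).
S5: not dominated (best density).
S6: not dominated.
S7: not dominated (best yield strength).
S8: not dominated.
S9: not dominated.

S1, S3, S5, S6, S7, S8, S9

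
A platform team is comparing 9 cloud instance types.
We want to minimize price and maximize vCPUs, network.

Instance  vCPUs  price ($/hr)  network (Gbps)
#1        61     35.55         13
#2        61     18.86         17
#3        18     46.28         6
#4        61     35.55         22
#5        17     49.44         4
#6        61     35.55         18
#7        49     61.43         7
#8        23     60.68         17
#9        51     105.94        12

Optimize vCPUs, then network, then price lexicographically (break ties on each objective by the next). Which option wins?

#4

First maximize vCPUs: best is 61, kept {#1, #2, #4, #6}.
Then maximize network: best is 22, kept {#4}.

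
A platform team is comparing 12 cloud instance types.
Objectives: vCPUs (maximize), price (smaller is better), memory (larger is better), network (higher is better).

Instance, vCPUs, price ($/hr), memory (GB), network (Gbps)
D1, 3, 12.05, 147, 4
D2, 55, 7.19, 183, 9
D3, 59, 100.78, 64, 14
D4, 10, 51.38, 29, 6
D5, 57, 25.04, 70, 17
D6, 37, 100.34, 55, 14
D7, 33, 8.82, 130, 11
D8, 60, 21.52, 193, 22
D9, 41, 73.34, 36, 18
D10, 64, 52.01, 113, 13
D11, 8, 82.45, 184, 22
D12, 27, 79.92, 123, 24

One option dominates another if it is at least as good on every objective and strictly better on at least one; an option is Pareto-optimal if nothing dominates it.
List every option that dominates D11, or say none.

D8

D8: vCPUs 60≥8, price 21.52≤82.45, memory 193≥184, network 22≥22 — dominates D11.
Others (D1, D2, D3, D4, D5, D6, D7, D9, D10, D12) are each worse than D11 on at least one objective.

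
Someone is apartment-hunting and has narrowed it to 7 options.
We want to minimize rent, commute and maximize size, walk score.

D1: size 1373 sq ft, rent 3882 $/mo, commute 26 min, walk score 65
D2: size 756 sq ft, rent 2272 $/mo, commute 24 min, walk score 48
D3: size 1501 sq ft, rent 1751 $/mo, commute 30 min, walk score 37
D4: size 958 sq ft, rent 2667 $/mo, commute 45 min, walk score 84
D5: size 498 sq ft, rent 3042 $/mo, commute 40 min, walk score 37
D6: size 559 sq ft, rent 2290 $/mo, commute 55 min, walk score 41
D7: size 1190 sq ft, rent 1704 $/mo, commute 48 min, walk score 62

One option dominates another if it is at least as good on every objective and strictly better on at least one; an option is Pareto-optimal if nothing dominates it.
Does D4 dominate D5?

D4 vs D5: D4 is worse on commute (45 vs 40), so it does not dominate D5.

No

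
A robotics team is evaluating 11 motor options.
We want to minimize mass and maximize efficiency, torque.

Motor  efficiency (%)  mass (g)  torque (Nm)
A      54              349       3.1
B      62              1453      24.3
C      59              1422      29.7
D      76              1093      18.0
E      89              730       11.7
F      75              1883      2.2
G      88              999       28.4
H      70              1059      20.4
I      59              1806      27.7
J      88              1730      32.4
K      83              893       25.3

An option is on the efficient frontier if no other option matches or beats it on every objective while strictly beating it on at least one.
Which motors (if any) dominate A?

B: worse on mass (1453 vs 349).
C: worse on mass (1422 vs 349).
D: worse on mass (1093 vs 349).
E: worse on mass (730 vs 349).
F: worse on mass (1883 vs 349).
G: worse on mass (999 vs 349).
H: worse on mass (1059 vs 349).
I: worse on mass (1806 vs 349).
J: worse on mass (1730 vs 349).
K: worse on mass (893 vs 349).
No option dominates A.

none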